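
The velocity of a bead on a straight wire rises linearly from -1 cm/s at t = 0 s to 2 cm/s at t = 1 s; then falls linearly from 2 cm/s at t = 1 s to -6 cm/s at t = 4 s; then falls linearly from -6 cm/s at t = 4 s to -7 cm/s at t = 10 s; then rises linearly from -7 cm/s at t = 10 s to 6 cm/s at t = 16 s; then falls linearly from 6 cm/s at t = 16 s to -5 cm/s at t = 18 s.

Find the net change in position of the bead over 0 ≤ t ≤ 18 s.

Net displacement equals the area under the velocity-time graph (areas below the axis count negative).
0–1 s: ½(-1 + 2)(1) = 0.5 cm
1–4 s: ½(2 + -6)(3) = -6 cm
4–10 s: ½(-6 + -7)(6) = -39 cm
10–16 s: ½(-7 + 6)(6) = -3 cm
16–18 s: ½(6 + -5)(2) = 1 cm
Net displacement = -46.5 cm

-46.5 cm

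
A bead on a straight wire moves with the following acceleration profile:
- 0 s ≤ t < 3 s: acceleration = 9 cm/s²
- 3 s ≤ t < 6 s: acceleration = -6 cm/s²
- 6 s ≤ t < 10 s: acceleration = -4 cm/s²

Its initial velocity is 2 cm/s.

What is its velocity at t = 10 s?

Δv equals the area under the a-t graph; then v = v₀ + Δv.
0–3 s: 9 × 3 = 27 cm/s
3–6 s: -6 × 3 = -18 cm/s
6–10 s: -4 × 4 = -16 cm/s
Δv = -7 cm/s, so v(10) = 2 + (-7) = -5 cm/s.

-5 cm/s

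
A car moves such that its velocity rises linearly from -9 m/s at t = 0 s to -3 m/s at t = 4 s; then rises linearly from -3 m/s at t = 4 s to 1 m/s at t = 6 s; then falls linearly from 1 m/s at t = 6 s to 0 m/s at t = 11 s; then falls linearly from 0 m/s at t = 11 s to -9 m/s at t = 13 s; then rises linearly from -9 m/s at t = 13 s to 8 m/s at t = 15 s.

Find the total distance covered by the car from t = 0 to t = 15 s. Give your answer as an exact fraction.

Distance (not displacement) is the total path length: add the absolute areas under v-t.
0–4 s: |½(-9 + -3)(4)| = 24 m
4–6 s: v = 0 at t = 5.5 s; triangle areas 2.25 + 0.25 = 2.5 m
6–11 s: |½(1 + 0)(5)| = 2.5 m
11–13 s: |½(0 + -9)(2)| = 9 m
13–15 s: v = 0 at t = 239/17 s; triangle areas 81/17 + 64/17 = 145/17 m
Total distance = 791/17 m

791/17 m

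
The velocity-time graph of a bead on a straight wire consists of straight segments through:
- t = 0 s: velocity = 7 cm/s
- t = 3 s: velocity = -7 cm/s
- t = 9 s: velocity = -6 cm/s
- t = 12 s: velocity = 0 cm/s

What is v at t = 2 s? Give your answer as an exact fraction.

On 0–3 s the graph is linear from 7 to -7 cm/s: v(2) = 7 + (-7 − 7)·(2 − 0)/(3 − 0) = -7/3 cm/s.

-7/3 cm/s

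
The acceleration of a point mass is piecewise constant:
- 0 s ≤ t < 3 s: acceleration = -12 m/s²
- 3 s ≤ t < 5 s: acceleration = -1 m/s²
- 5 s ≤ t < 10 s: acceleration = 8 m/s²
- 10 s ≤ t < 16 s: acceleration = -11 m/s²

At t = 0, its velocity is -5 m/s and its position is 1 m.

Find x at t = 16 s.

On each constant-a segment, Δv = aΔt and Δx = v₀Δt + ½aΔt²; chain segment to segment.
0–3 s: v starts -5 m/s; Δx = -5·3 + ½·-12·3² = -69 m; v ends -41 m/s.
3–5 s: v starts -41 m/s; Δx = -41·2 + ½·-1·2² = -84 m; v ends -43 m/s.
5–10 s: v starts -43 m/s; Δx = -43·5 + ½·8·5² = -115 m; v ends -3 m/s.
10–16 s: v starts -3 m/s; Δx = -3·6 + ½·-11·6² = -216 m; v ends -69 m/s.
x(16) = 1 + Σ Δx = -483 m.

-483 m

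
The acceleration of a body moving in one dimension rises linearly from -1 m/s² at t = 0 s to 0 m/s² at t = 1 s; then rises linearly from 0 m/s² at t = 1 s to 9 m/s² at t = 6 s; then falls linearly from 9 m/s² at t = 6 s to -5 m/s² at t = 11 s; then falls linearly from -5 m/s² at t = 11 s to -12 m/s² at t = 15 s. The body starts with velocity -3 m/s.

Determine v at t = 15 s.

-5 m/s

Δv equals the area under the a-t graph; then v = v₀ + Δv.
0–1 s: ½(-1 + 0)(1) = -0.5 m/s
1–6 s: ½(0 + 9)(5) = 22.5 m/s
6–11 s: ½(9 + -5)(5) = 10 m/s
11–15 s: ½(-5 + -12)(4) = -34 m/s
Δv = -2 m/s, so v(15) = -3 + (-2) = -5 m/s.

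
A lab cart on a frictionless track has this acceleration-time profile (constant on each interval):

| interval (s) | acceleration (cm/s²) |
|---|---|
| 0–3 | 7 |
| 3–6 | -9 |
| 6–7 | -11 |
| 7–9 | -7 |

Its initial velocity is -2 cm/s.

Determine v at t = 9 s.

-33 cm/s

Δv equals the area under the a-t graph; then v = v₀ + Δv.
0–3 s: 7 × 3 = 21 cm/s
3–6 s: -9 × 3 = -27 cm/s
6–7 s: -11 × 1 = -11 cm/s
7–9 s: -7 × 2 = -14 cm/s
Δv = -31 cm/s, so v(9) = -2 + (-31) = -33 cm/s.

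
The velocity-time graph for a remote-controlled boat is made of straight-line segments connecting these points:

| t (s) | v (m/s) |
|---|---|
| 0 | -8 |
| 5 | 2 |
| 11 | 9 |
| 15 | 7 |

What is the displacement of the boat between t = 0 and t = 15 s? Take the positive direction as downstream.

Displacement is the signed area under the v-t curve.
0–5 s: ½(-8 + 2)(5) = -15 m
5–11 s: ½(2 + 9)(6) = 33 m
11–15 s: ½(9 + 7)(4) = 32 m
Net displacement = 50 m

50 m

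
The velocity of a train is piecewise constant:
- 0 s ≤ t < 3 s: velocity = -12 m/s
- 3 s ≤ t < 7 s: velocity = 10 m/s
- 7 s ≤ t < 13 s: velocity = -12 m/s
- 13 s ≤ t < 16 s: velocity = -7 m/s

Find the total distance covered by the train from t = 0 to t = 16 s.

169 m

Distance (not displacement) is the total path length: add the absolute areas under v-t.
0–3 s: |-12| × 3 = 36 m
3–7 s: |10| × 4 = 40 m
7–13 s: |-12| × 6 = 72 m
13–16 s: |-7| × 3 = 21 m
Total distance = 169 m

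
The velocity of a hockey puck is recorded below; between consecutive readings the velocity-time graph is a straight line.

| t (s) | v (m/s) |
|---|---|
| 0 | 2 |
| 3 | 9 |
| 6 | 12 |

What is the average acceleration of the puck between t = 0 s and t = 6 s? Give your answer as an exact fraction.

5/3 m/s²

Average acceleration = Δv/Δt = (12 − 2)/(6 − 0) = 5/3 m/s².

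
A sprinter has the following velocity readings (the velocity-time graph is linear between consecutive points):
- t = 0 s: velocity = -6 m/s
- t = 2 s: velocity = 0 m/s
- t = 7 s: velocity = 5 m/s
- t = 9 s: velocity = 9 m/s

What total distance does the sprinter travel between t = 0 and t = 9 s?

32.5 m

Distance (not displacement) is the total path length: add the absolute areas under v-t.
0–2 s: |½(-6 + 0)(2)| = 6 m
2–7 s: |½(0 + 5)(5)| = 12.5 m
7–9 s: |½(5 + 9)(2)| = 14 m
Total distance = 32.5 m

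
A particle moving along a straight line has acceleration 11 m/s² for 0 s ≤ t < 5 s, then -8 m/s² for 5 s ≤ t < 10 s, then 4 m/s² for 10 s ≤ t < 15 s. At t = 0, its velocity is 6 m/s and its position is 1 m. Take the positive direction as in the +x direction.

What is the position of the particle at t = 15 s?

528.5 m

On each constant-a segment, Δv = aΔt and Δx = v₀Δt + ½aΔt²; chain segment to segment.
0–5 s: v starts 6 m/s; Δx = 6·5 + ½·11·5² = 167.5 m; v ends 61 m/s.
5–10 s: v starts 61 m/s; Δx = 61·5 + ½·-8·5² = 205 m; v ends 21 m/s.
10–15 s: v starts 21 m/s; Δx = 21·5 + ½·4·5² = 155 m; v ends 41 m/s.
x(15) = 1 + Σ Δx = 528.5 m.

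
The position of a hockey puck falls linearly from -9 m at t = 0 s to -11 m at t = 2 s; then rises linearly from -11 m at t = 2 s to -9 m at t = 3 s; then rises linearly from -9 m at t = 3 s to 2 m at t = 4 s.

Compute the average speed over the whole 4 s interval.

Average speed = (total path length)/(elapsed time); on a piecewise-linear x-t graph the path length is Σ|Δx|.
0–2 s: |Δx| = |-11 − -9| = 2 m
2–3 s: |Δx| = |-9 − -11| = 2 m
3–4 s: |Δx| = |2 − -9| = 11 m
Total path = 15 m; average speed = 15/4 = 3.75 m/s.

3.75 m/s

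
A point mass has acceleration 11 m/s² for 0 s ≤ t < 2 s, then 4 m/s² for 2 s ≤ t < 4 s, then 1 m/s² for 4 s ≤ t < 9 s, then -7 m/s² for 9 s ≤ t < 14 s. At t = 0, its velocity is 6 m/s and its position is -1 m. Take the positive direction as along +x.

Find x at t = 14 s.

On each constant-a segment, Δv = aΔt and Δx = v₀Δt + ½aΔt²; chain segment to segment.
0–2 s: v starts 6 m/s; Δx = 6·2 + ½·11·2² = 34 m; v ends 28 m/s.
2–4 s: v starts 28 m/s; Δx = 28·2 + ½·4·2² = 64 m; v ends 36 m/s.
4–9 s: v starts 36 m/s; Δx = 36·5 + ½·1·5² = 192.5 m; v ends 41 m/s.
9–14 s: v starts 41 m/s; Δx = 41·5 + ½·-7·5² = 117.5 m; v ends 6 m/s.
x(14) = -1 + Σ Δx = 407 m.

407 m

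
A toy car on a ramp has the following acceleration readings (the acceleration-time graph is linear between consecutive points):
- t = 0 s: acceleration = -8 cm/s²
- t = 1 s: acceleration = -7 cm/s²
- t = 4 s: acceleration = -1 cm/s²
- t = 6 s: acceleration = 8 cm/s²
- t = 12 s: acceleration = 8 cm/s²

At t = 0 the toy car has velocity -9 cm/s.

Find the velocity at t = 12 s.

Δv equals the area under the a-t graph; then v = v₀ + Δv.
0–1 s: ½(-8 + -7)(1) = -7.5 cm/s
1–4 s: ½(-7 + -1)(3) = -12 cm/s
4–6 s: ½(-1 + 8)(2) = 7 cm/s
6–12 s: 8 × 6 = 48 cm/s
Δv = 35.5 cm/s, so v(12) = -9 + (35.5) = 26.5 cm/s.

26.5 cm/s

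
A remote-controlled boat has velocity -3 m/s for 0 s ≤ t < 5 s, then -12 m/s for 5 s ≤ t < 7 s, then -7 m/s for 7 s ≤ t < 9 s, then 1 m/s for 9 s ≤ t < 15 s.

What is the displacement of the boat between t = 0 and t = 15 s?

Displacement is the signed area under the v-t curve.
0–5 s: -3 × 5 = -15 m
5–7 s: -12 × 2 = -24 m
7–9 s: -7 × 2 = -14 m
9–15 s: 1 × 6 = 6 m
Net displacement = -47 m

-47 m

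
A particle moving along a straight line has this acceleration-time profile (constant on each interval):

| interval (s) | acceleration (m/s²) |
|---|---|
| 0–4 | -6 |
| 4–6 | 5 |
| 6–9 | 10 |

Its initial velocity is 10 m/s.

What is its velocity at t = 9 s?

Δv equals the area under the a-t graph; then v = v₀ + Δv.
0–4 s: -6 × 4 = -24 m/s
4–6 s: 5 × 2 = 10 m/s
6–9 s: 10 × 3 = 30 m/s
Δv = 16 m/s, so v(9) = 10 + (16) = 26 m/s.

26 m/s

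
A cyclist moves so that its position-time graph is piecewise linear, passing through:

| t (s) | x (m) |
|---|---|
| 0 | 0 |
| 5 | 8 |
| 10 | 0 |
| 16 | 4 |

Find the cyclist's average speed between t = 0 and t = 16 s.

Average speed = (total path length)/(elapsed time); on a piecewise-linear x-t graph the path length is Σ|Δx|.
0–5 s: |Δx| = |8 − 0| = 8 m
5–10 s: |Δx| = |0 − 8| = 8 m
10–16 s: |Δx| = |4 − 0| = 4 m
Total path = 20 m; average speed = 20/16 = 1.25 m/s.

1.25 m/s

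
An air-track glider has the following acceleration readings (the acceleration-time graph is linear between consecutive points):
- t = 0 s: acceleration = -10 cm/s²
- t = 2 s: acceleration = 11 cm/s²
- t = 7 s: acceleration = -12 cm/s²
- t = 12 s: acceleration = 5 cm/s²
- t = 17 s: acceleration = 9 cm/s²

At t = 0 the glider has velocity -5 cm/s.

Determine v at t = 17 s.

Δv equals the area under the a-t graph; then v = v₀ + Δv.
0–2 s: ½(-10 + 11)(2) = 1 cm/s
2–7 s: ½(11 + -12)(5) = -2.5 cm/s
7–12 s: ½(-12 + 5)(5) = -17.5 cm/s
12–17 s: ½(5 + 9)(5) = 35 cm/s
Δv = 16 cm/s, so v(17) = -5 + (16) = 11 cm/s.

11 cm/s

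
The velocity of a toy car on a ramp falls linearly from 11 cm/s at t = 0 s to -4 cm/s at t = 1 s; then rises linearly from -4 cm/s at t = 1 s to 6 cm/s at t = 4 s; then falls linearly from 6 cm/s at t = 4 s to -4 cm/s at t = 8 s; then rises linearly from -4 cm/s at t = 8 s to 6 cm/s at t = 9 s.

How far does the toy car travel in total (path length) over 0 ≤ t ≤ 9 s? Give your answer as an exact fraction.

761/30 cm

Distance (not displacement) is the total path length: add the absolute areas under v-t.
0–1 s: v = 0 at t = 11/15 s; triangle areas 121/30 + 8/15 = 137/30 cm
1–4 s: v = 0 at t = 2.2 s; triangle areas 2.4 + 5.4 = 7.8 cm
4–8 s: v = 0 at t = 6.4 s; triangle areas 7.2 + 3.2 = 10.4 cm
8–9 s: v = 0 at t = 8.4 s; triangle areas 0.8 + 1.8 = 2.6 cm
Total distance = 761/30 cm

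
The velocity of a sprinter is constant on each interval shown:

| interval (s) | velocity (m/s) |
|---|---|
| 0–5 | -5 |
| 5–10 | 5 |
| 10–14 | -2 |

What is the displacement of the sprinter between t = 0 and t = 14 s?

-8 m

Displacement is the signed area under the v-t curve.
0–5 s: -5 × 5 = -25 m
5–10 s: 5 × 5 = 25 m
10–14 s: -2 × 4 = -8 m
Net displacement = -8 m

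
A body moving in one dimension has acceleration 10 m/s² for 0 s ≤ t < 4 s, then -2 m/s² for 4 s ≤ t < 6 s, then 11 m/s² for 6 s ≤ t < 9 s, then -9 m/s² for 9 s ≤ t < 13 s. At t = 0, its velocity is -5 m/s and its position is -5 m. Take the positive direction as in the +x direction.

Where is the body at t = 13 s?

On each constant-a segment, Δv = aΔt and Δx = v₀Δt + ½aΔt²; chain segment to segment.
0–4 s: v starts -5 m/s; Δx = -5·4 + ½·10·4² = 60 m; v ends 35 m/s.
4–6 s: v starts 35 m/s; Δx = 35·2 + ½·-2·2² = 66 m; v ends 31 m/s.
6–9 s: v starts 31 m/s; Δx = 31·3 + ½·11·3² = 142.5 m; v ends 64 m/s.
9–13 s: v starts 64 m/s; Δx = 64·4 + ½·-9·4² = 184 m; v ends 28 m/s.
x(13) = -5 + Σ Δx = 447.5 m.

447.5 m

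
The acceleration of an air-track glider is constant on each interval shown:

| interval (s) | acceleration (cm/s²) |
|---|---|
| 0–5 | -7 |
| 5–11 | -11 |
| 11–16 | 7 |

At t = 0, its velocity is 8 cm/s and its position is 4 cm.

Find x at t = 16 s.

On each constant-a segment, Δv = aΔt and Δx = v₀Δt + ½aΔt²; chain segment to segment.
0–5 s: v starts 8 cm/s; Δx = 8·5 + ½·-7·5² = -47.5 cm; v ends -27 cm/s.
5–11 s: v starts -27 cm/s; Δx = -27·6 + ½·-11·6² = -360 cm; v ends -93 cm/s.
11–16 s: v starts -93 cm/s; Δx = -93·5 + ½·7·5² = -377.5 cm; v ends -58 cm/s.
x(16) = 4 + Σ Δx = -781 cm.

-781 cm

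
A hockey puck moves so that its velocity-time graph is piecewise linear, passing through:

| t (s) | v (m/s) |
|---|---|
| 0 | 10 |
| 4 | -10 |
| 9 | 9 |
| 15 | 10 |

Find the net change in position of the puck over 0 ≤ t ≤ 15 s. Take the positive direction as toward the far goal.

54.5 m

Net displacement equals the area under the velocity-time graph (areas below the axis count negative).
0–4 s: ½(10 + -10)(4) = 0 m
4–9 s: ½(-10 + 9)(5) = -2.5 m
9–15 s: ½(9 + 10)(6) = 57 m
Net displacement = 54.5 m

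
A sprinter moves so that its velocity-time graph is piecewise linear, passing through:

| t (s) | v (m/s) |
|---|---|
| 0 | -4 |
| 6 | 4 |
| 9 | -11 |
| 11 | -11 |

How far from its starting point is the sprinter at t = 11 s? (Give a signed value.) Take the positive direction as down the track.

-32.5 m

Net displacement equals the area under the velocity-time graph (areas below the axis count negative).
0–6 s: ½(-4 + 4)(6) = 0 m
6–9 s: ½(4 + -11)(3) = -10.5 m
9–11 s: -11 × 2 = -22 m
Net displacement = -32.5 m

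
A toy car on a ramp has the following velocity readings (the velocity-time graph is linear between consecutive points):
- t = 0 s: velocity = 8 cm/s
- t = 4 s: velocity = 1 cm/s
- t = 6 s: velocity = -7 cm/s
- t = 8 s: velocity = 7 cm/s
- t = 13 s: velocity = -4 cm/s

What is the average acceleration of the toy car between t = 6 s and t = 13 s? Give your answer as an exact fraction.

Average acceleration = Δv/Δt = (-4 − -7)/(13 − 6) = 3/7 cm/s².

3/7 cm/s²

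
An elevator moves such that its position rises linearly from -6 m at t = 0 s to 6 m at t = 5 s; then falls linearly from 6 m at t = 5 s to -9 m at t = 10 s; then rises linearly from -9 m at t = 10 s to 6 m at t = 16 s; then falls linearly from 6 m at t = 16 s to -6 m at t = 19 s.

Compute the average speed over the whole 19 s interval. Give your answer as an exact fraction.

Average speed = (total path length)/(elapsed time); on a piecewise-linear x-t graph the path length is Σ|Δx|.
0–5 s: |Δx| = |6 − -6| = 12 m
5–10 s: |Δx| = |-9 − 6| = 15 m
10–16 s: |Δx| = |6 − -9| = 15 m
16–19 s: |Δx| = |-6 − 6| = 12 m
Total path = 54 m; average speed = 54/19 = 54/19 m/s.

54/19 m/s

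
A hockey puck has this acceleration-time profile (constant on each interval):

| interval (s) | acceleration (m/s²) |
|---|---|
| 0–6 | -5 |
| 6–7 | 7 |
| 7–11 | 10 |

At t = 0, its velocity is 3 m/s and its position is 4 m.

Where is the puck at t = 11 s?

On each constant-a segment, Δv = aΔt and Δx = v₀Δt + ½aΔt²; chain segment to segment.
0–6 s: v starts 3 m/s; Δx = 3·6 + ½·-5·6² = -72 m; v ends -27 m/s.
6–7 s: v starts -27 m/s; Δx = -27·1 + ½·7·1² = -23.5 m; v ends -20 m/s.
7–11 s: v starts -20 m/s; Δx = -20·4 + ½·10·4² = 0 m; v ends 20 m/s.
x(11) = 4 + Σ Δx = -91.5 m.

-91.5 m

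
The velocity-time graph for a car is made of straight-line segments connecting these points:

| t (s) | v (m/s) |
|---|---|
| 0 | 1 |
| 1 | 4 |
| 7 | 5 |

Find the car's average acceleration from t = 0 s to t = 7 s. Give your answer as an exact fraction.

Average acceleration = Δv/Δt = (5 − 1)/(7 − 0) = 4/7 m/s².

4/7 m/s²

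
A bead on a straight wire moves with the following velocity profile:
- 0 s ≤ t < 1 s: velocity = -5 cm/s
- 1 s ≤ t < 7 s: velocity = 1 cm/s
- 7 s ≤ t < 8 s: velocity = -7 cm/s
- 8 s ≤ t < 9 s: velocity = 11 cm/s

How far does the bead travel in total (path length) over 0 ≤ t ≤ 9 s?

Distance (not displacement) is the total path length: add the absolute areas under v-t.
0–1 s: |-5| × 1 = 5 cm
1–7 s: |1| × 6 = 6 cm
7–8 s: |-7| × 1 = 7 cm
8–9 s: |11| × 1 = 11 cm
Total distance = 29 cm

29 cm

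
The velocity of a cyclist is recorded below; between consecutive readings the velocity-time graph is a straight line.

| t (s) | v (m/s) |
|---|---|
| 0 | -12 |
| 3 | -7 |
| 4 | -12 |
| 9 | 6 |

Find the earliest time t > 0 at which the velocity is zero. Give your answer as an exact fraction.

v changes sign on 4–9 s (from -12 to 6); the graph is linear there, so v = 0 at t = 4 + (12)·(9 − 4)/(6 − -12) = 22/3 s.

t = 22/3 s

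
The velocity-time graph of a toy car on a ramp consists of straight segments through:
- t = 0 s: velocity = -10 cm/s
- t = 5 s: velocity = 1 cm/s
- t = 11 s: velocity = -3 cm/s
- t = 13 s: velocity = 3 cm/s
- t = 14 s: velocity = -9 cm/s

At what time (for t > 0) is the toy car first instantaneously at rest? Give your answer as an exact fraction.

v changes sign on 0–5 s (from -10 to 1); the graph is linear there, so v = 0 at t = 0 + (10)·(5 − 0)/(1 − -10) = 50/11 s.

t = 50/11 s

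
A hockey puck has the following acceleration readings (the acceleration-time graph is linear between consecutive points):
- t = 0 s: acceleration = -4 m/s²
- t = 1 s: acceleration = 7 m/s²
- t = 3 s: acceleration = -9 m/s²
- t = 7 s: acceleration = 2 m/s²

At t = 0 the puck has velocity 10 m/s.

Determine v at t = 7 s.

Δv equals the area under the a-t graph; then v = v₀ + Δv.
0–1 s: ½(-4 + 7)(1) = 1.5 m/s
1–3 s: ½(7 + -9)(2) = -2 m/s
3–7 s: ½(-9 + 2)(4) = -14 m/s
Δv = -14.5 m/s, so v(7) = 10 + (-14.5) = -4.5 m/s.

-4.5 m/s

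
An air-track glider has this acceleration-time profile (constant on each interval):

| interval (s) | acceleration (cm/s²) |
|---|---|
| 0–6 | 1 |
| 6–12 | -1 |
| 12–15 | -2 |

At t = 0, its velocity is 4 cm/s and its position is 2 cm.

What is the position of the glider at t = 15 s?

On each constant-a segment, Δv = aΔt and Δx = v₀Δt + ½aΔt²; chain segment to segment.
0–6 s: v starts 4 cm/s; Δx = 4·6 + ½·1·6² = 42 cm; v ends 10 cm/s.
6–12 s: v starts 10 cm/s; Δx = 10·6 + ½·-1·6² = 42 cm; v ends 4 cm/s.
12–15 s: v starts 4 cm/s; Δx = 4·3 + ½·-2·3² = 3 cm; v ends -2 cm/s.
x(15) = 2 + Σ Δx = 89 cm.

89 cm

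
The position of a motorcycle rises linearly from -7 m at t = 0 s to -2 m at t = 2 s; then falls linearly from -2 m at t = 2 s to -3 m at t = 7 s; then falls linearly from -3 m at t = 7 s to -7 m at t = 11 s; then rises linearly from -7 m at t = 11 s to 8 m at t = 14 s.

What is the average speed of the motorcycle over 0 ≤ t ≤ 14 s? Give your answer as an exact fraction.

25/14 m/s

Average speed = (total path length)/(elapsed time); on a piecewise-linear x-t graph the path length is Σ|Δx|.
0–2 s: |Δx| = |-2 − -7| = 5 m
2–7 s: |Δx| = |-3 − -2| = 1 m
7–11 s: |Δx| = |-7 − -3| = 4 m
11–14 s: |Δx| = |8 − -7| = 15 m
Total path = 25 m; average speed = 25/14 = 25/14 m/s.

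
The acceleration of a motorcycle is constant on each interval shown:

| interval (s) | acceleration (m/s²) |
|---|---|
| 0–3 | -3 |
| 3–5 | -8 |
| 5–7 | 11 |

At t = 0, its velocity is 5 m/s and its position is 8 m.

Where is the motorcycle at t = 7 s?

-32.5 m

On each constant-a segment, Δv = aΔt and Δx = v₀Δt + ½aΔt²; chain segment to segment.
0–3 s: v starts 5 m/s; Δx = 5·3 + ½·-3·3² = 1.5 m; v ends -4 m/s.
3–5 s: v starts -4 m/s; Δx = -4·2 + ½·-8·2² = -24 m; v ends -20 m/s.
5–7 s: v starts -20 m/s; Δx = -20·2 + ½·11·2² = -18 m; v ends 2 m/s.
x(7) = 8 + Σ Δx = -32.5 m.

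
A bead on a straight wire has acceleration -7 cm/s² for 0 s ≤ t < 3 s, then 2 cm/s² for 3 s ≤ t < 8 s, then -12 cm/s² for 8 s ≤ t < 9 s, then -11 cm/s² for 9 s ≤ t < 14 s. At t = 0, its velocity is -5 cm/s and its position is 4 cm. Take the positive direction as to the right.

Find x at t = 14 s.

-447 cm

On each constant-a segment, Δv = aΔt and Δx = v₀Δt + ½aΔt²; chain segment to segment.
0–3 s: v starts -5 cm/s; Δx = -5·3 + ½·-7·3² = -46.5 cm; v ends -26 cm/s.
3–8 s: v starts -26 cm/s; Δx = -26·5 + ½·2·5² = -105 cm; v ends -16 cm/s.
8–9 s: v starts -16 cm/s; Δx = -16·1 + ½·-12·1² = -22 cm; v ends -28 cm/s.
9–14 s: v starts -28 cm/s; Δx = -28·5 + ½·-11·5² = -277.5 cm; v ends -83 cm/s.
x(14) = 4 + Σ Δx = -447 cm.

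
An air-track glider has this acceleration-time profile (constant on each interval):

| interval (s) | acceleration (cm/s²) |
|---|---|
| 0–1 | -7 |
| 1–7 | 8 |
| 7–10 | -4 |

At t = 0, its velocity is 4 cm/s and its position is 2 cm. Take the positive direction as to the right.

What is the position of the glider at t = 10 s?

On each constant-a segment, Δv = aΔt and Δx = v₀Δt + ½aΔt²; chain segment to segment.
0–1 s: v starts 4 cm/s; Δx = 4·1 + ½·-7·1² = 0.5 cm; v ends -3 cm/s.
1–7 s: v starts -3 cm/s; Δx = -3·6 + ½·8·6² = 126 cm; v ends 45 cm/s.
7–10 s: v starts 45 cm/s; Δx = 45·3 + ½·-4·3² = 117 cm; v ends 33 cm/s.
x(10) = 2 + Σ Δx = 245.5 cm.

245.5 cm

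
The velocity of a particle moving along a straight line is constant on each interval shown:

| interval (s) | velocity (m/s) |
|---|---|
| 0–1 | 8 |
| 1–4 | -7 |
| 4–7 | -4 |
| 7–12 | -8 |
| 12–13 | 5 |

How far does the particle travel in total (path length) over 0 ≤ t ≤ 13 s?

86 m

Total distance travelled is ∫|v| dt — sum the magnitudes of each area piece.
0–1 s: |8| × 1 = 8 m
1–4 s: |-7| × 3 = 21 m
4–7 s: |-4| × 3 = 12 m
7–12 s: |-8| × 5 = 40 m
12–13 s: |5| × 1 = 5 m
Total distance = 86 m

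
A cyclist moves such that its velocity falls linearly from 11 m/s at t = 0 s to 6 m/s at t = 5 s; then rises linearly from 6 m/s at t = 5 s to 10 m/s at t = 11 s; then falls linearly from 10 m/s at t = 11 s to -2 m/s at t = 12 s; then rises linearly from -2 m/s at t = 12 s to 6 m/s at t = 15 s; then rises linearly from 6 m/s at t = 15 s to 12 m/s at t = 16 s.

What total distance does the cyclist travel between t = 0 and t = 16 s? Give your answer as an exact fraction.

Distance (not displacement) is the total path length: add the absolute areas under v-t.
0–5 s: |½(11 + 6)(5)| = 42.5 m
5–11 s: |½(6 + 10)(6)| = 48 m
11–12 s: v = 0 at t = 71/6 s; triangle areas 25/6 + 1/6 = 13/3 m
12–15 s: v = 0 at t = 12.75 s; triangle areas 0.75 + 6.75 = 7.5 m
15–16 s: |½(6 + 12)(1)| = 9 m
Total distance = 334/3 m

334/3 m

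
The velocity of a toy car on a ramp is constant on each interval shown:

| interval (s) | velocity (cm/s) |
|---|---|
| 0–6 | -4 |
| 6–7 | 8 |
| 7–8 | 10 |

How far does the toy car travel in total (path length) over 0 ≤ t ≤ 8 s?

42 cm

Total distance travelled is ∫|v| dt — sum the magnitudes of each area piece.
0–6 s: |-4| × 6 = 24 cm
6–7 s: |8| × 1 = 8 cm
7–8 s: |10| × 1 = 10 cm
Total distance = 42 cm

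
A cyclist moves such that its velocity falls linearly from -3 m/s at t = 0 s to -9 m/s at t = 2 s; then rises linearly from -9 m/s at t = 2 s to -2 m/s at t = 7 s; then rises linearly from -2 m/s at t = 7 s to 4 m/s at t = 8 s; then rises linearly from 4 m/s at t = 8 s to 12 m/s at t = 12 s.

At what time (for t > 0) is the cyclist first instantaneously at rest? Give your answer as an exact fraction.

v changes sign on 7–8 s (from -2 to 4); the graph is linear there, so v = 0 at t = 7 + (2)·(8 − 7)/(4 − -2) = 22/3 s.

t = 22/3 s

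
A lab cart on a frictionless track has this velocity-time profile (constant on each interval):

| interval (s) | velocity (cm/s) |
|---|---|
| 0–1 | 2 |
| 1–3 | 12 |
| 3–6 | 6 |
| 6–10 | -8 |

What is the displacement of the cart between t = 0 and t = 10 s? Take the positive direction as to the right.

Displacement is the signed area under the v-t curve.
0–1 s: 2 × 1 = 2 cm
1–3 s: 12 × 2 = 24 cm
3–6 s: 6 × 3 = 18 cm
6–10 s: -8 × 4 = -32 cm
Net displacement = 12 cm

12 cm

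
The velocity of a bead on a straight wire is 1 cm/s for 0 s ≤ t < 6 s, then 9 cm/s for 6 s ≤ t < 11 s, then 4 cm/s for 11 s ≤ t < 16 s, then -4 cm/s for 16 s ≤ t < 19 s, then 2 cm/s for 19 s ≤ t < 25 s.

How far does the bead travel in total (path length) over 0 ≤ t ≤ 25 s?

95 cm

Distance (not displacement) is the total path length: add the absolute areas under v-t.
0–6 s: |1| × 6 = 6 cm
6–11 s: |9| × 5 = 45 cm
11–16 s: |4| × 5 = 20 cm
16–19 s: |-4| × 3 = 12 cm
19–25 s: |2| × 6 = 12 cm
Total distance = 95 cm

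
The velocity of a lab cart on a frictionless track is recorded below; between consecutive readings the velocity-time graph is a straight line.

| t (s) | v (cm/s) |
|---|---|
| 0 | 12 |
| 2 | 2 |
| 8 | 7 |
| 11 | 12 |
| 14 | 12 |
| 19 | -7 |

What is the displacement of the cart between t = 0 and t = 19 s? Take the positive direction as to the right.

118 cm

Displacement is the signed area under the v-t curve.
0–2 s: ½(12 + 2)(2) = 14 cm
2–8 s: ½(2 + 7)(6) = 27 cm
8–11 s: ½(7 + 12)(3) = 28.5 cm
11–14 s: 12 × 3 = 36 cm
14–19 s: ½(12 + -7)(5) = 12.5 cm
Net displacement = 118 cm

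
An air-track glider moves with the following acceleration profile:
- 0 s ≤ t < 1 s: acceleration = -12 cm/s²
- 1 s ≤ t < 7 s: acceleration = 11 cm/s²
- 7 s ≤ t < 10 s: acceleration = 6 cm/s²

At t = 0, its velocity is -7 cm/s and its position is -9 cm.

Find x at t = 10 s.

230 cm

On each constant-a segment, Δv = aΔt and Δx = v₀Δt + ½aΔt²; chain segment to segment.
0–1 s: v starts -7 cm/s; Δx = -7·1 + ½·-12·1² = -13 cm; v ends -19 cm/s.
1–7 s: v starts -19 cm/s; Δx = -19·6 + ½·11·6² = 84 cm; v ends 47 cm/s.
7–10 s: v starts 47 cm/s; Δx = 47·3 + ½·6·3² = 168 cm; v ends 65 cm/s.
x(10) = -9 + Σ Δx = 230 cm.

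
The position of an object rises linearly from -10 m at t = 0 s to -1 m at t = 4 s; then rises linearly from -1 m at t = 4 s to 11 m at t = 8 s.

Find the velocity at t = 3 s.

2.25 m/s

Velocity is the slope of the x-t graph on 0–4 s: (-1 − -10)/(4 − 0) = 2.25 m/s.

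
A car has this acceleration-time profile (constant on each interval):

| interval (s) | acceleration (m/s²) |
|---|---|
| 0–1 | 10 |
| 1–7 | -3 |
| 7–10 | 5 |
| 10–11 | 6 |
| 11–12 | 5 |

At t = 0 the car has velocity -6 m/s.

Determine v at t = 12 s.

Δv equals the area under the a-t graph; then v = v₀ + Δv.
0–1 s: 10 × 1 = 10 m/s
1–7 s: -3 × 6 = -18 m/s
7–10 s: 5 × 3 = 15 m/s
10–11 s: 6 × 1 = 6 m/s
11–12 s: 5 × 1 = 5 m/s
Δv = 18 m/s, so v(12) = -6 + (18) = 12 m/s.

12 m/s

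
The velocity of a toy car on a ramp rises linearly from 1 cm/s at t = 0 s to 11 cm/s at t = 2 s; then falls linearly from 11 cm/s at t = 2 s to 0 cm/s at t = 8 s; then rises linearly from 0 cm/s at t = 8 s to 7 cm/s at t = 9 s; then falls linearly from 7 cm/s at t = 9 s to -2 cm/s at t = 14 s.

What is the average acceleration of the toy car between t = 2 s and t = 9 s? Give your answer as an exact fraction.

-4/7 cm/s²

Average acceleration = Δv/Δt = (7 − 11)/(9 − 2) = -4/7 cm/s².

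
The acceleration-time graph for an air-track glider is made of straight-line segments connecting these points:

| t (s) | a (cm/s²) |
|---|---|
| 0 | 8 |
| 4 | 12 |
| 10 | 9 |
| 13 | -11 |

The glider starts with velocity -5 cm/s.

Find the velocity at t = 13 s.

Δv equals the area under the a-t graph; then v = v₀ + Δv.
0–4 s: ½(8 + 12)(4) = 40 cm/s
4–10 s: ½(12 + 9)(6) = 63 cm/s
10–13 s: ½(9 + -11)(3) = -3 cm/s
Δv = 100 cm/s, so v(13) = -5 + (100) = 95 cm/s.

95 cm/s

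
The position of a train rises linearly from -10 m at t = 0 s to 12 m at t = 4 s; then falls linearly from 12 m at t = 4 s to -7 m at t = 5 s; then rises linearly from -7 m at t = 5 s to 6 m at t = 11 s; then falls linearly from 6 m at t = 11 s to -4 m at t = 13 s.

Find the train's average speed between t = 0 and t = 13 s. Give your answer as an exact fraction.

Average speed = (total path length)/(elapsed time); on a piecewise-linear x-t graph the path length is Σ|Δx|.
0–4 s: |Δx| = |12 − -10| = 22 m
4–5 s: |Δx| = |-7 − 12| = 19 m
5–11 s: |Δx| = |6 − -7| = 13 m
11–13 s: |Δx| = |-4 − 6| = 10 m
Total path = 64 m; average speed = 64/13 = 64/13 m/s.

64/13 m/s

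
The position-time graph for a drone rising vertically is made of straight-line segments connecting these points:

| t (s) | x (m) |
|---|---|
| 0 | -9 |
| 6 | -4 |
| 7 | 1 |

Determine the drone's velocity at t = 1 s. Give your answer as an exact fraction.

5/6 m/s

Velocity is the slope of the x-t graph on 0–6 s: (-4 − -9)/(6 − 0) = 5/6 m/s.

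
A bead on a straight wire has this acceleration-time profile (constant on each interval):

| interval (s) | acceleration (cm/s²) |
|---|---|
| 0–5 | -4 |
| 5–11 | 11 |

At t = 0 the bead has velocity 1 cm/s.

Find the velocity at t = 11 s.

Δv equals the area under the a-t graph; then v = v₀ + Δv.
0–5 s: -4 × 5 = -20 cm/s
5–11 s: 11 × 6 = 66 cm/s
Δv = 46 cm/s, so v(11) = 1 + (46) = 47 cm/s.

47 cm/s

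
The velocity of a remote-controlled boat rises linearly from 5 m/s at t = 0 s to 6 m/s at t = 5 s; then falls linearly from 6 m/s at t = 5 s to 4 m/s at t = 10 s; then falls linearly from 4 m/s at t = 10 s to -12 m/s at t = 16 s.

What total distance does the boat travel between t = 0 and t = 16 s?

82.5 m

Distance (not displacement) is the total path length: add the absolute areas under v-t.
0–5 s: |½(5 + 6)(5)| = 27.5 m
5–10 s: |½(6 + 4)(5)| = 25 m
10–16 s: v = 0 at t = 11.5 s; triangle areas 3 + 27 = 30 m
Total distance = 82.5 m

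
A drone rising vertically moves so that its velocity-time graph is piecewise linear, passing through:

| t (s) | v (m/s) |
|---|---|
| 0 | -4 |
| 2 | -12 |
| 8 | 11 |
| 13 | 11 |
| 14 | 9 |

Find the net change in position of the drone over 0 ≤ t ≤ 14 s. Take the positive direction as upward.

46 m

Displacement is the signed area under the v-t curve.
0–2 s: ½(-4 + -12)(2) = -16 m
2–8 s: ½(-12 + 11)(6) = -3 m
8–13 s: 11 × 5 = 55 m
13–14 s: ½(11 + 9)(1) = 10 m
Net displacement = 46 m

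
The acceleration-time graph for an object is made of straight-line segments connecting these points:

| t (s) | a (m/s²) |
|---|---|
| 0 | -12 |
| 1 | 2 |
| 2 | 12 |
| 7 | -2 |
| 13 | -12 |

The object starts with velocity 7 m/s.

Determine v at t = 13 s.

Δv equals the area under the a-t graph; then v = v₀ + Δv.
0–1 s: ½(-12 + 2)(1) = -5 m/s
1–2 s: ½(2 + 12)(1) = 7 m/s
2–7 s: ½(12 + -2)(5) = 25 m/s
7–13 s: ½(-2 + -12)(6) = -42 m/s
Δv = -15 m/s, so v(13) = 7 + (-15) = -8 m/s.

-8 m/s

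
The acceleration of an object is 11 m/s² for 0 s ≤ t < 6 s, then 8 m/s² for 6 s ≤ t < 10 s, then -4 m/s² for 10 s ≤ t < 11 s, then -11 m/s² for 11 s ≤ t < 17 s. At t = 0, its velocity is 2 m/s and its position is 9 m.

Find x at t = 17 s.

1031 m

On each constant-a segment, Δv = aΔt and Δx = v₀Δt + ½aΔt²; chain segment to segment.
0–6 s: v starts 2 m/s; Δx = 2·6 + ½·11·6² = 210 m; v ends 68 m/s.
6–10 s: v starts 68 m/s; Δx = 68·4 + ½·8·4² = 336 m; v ends 100 m/s.
10–11 s: v starts 100 m/s; Δx = 100·1 + ½·-4·1² = 98 m; v ends 96 m/s.
11–17 s: v starts 96 m/s; Δx = 96·6 + ½·-11·6² = 378 m; v ends 30 m/s.
x(17) = 9 + Σ Δx = 1031 m.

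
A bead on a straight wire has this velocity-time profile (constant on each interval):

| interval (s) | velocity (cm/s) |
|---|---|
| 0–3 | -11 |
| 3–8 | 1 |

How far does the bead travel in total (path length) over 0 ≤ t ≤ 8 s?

38 cm

Distance (not displacement) is the total path length: add the absolute areas under v-t.
0–3 s: |-11| × 3 = 33 cm
3–8 s: |1| × 5 = 5 cm
Total distance = 38 cm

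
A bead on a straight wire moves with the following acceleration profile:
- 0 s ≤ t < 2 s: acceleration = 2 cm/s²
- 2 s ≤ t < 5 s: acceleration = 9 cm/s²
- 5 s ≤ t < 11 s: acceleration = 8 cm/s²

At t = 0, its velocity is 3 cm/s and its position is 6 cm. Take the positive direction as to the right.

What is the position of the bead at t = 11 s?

On each constant-a segment, Δv = aΔt and Δx = v₀Δt + ½aΔt²; chain segment to segment.
0–2 s: v starts 3 cm/s; Δx = 3·2 + ½·2·2² = 10 cm; v ends 7 cm/s.
2–5 s: v starts 7 cm/s; Δx = 7·3 + ½·9·3² = 61.5 cm; v ends 34 cm/s.
5–11 s: v starts 34 cm/s; Δx = 34·6 + ½·8·6² = 348 cm; v ends 82 cm/s.
x(11) = 6 + Σ Δx = 425.5 cm.

425.5 cm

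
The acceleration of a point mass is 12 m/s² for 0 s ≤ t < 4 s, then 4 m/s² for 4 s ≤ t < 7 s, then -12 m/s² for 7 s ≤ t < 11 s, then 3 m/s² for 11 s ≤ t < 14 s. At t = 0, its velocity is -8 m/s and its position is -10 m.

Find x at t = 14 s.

329.5 m

On each constant-a segment, Δv = aΔt and Δx = v₀Δt + ½aΔt²; chain segment to segment.
0–4 s: v starts -8 m/s; Δx = -8·4 + ½·12·4² = 64 m; v ends 40 m/s.
4–7 s: v starts 40 m/s; Δx = 40·3 + ½·4·3² = 138 m; v ends 52 m/s.
7–11 s: v starts 52 m/s; Δx = 52·4 + ½·-12·4² = 112 m; v ends 4 m/s.
11–14 s: v starts 4 m/s; Δx = 4·3 + ½·3·3² = 25.5 m; v ends 13 m/s.
x(14) = -10 + Σ Δx = 329.5 m.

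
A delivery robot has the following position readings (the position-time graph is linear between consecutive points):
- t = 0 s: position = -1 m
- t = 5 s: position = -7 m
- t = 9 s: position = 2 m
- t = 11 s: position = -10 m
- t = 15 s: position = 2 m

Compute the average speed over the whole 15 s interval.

Average speed = (total path length)/(elapsed time); on a piecewise-linear x-t graph the path length is Σ|Δx|.
0–5 s: |Δx| = |-7 − -1| = 6 m
5–9 s: |Δx| = |2 − -7| = 9 m
9–11 s: |Δx| = |-10 − 2| = 12 m
11–15 s: |Δx| = |2 − -10| = 12 m
Total path = 39 m; average speed = 39/15 = 2.6 m/s.

2.6 m/s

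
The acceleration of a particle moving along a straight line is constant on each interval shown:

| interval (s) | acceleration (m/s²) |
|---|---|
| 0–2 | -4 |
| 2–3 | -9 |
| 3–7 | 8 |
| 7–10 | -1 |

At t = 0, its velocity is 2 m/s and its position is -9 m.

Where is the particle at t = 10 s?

27 m

On each constant-a segment, Δv = aΔt and Δx = v₀Δt + ½aΔt²; chain segment to segment.
0–2 s: v starts 2 m/s; Δx = 2·2 + ½·-4·2² = -4 m; v ends -6 m/s.
2–3 s: v starts -6 m/s; Δx = -6·1 + ½·-9·1² = -10.5 m; v ends -15 m/s.
3–7 s: v starts -15 m/s; Δx = -15·4 + ½·8·4² = 4 m; v ends 17 m/s.
7–10 s: v starts 17 m/s; Δx = 17·3 + ½·-1·3² = 46.5 m; v ends 14 m/s.
x(10) = -9 + Σ Δx = 27 m.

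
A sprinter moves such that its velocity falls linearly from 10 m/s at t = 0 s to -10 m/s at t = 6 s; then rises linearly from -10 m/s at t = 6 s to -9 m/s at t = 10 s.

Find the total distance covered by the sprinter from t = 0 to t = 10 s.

Distance (not displacement) is the total path length: add the absolute areas under v-t.
0–6 s: v = 0 at t = 3 s; triangle areas 15 + 15 = 30 m
6–10 s: |½(-10 + -9)(4)| = 38 m
Total distance = 68 m

68 m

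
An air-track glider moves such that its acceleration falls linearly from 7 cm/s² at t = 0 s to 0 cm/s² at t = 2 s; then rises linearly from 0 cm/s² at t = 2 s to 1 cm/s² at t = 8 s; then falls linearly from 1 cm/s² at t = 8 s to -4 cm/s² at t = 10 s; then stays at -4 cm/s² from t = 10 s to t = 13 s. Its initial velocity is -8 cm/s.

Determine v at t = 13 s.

Δv equals the area under the a-t graph; then v = v₀ + Δv.
0–2 s: ½(7 + 0)(2) = 7 cm/s
2–8 s: ½(0 + 1)(6) = 3 cm/s
8–10 s: ½(1 + -4)(2) = -3 cm/s
10–13 s: -4 × 3 = -12 cm/s
Δv = -5 cm/s, so v(13) = -8 + (-5) = -13 cm/s.

-13 cm/s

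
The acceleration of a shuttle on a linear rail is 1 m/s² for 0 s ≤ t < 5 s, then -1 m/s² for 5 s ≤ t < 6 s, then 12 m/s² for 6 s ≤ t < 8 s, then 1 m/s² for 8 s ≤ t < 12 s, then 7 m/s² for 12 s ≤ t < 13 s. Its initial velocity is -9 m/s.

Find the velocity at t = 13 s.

Δv equals the area under the a-t graph; then v = v₀ + Δv.
0–5 s: 1 × 5 = 5 m/s
5–6 s: -1 × 1 = -1 m/s
6–8 s: 12 × 2 = 24 m/s
8–12 s: 1 × 4 = 4 m/s
12–13 s: 7 × 1 = 7 m/s
Δv = 39 m/s, so v(13) = -9 + (39) = 30 m/s.

30 m/s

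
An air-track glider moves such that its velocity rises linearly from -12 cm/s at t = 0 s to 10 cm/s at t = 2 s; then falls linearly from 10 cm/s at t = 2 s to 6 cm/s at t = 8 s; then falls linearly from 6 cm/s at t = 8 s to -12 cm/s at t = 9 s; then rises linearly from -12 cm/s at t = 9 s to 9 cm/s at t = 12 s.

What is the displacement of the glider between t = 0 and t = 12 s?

38.5 cm

Displacement is the signed area under the v-t curve.
0–2 s: ½(-12 + 10)(2) = -2 cm
2–8 s: ½(10 + 6)(6) = 48 cm
8–9 s: ½(6 + -12)(1) = -3 cm
9–12 s: ½(-12 + 9)(3) = -4.5 cm
Net displacement = 38.5 cm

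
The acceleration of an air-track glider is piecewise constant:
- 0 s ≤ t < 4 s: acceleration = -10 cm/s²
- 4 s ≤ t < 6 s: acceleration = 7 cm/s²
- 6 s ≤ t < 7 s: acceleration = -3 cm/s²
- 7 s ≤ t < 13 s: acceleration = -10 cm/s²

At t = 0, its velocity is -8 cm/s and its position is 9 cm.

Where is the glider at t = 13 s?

On each constant-a segment, Δv = aΔt and Δx = v₀Δt + ½aΔt²; chain segment to segment.
0–4 s: v starts -8 cm/s; Δx = -8·4 + ½·-10·4² = -112 cm; v ends -48 cm/s.
4–6 s: v starts -48 cm/s; Δx = -48·2 + ½·7·2² = -82 cm; v ends -34 cm/s.
6–7 s: v starts -34 cm/s; Δx = -34·1 + ½·-3·1² = -35.5 cm; v ends -37 cm/s.
7–13 s: v starts -37 cm/s; Δx = -37·6 + ½·-10·6² = -402 cm; v ends -97 cm/s.
x(13) = 9 + Σ Δx = -622.5 cm.

-622.5 cm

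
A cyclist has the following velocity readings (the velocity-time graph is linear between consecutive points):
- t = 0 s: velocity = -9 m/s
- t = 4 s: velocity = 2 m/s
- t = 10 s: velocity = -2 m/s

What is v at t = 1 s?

-6.25 m/s

On 0–4 s the graph is linear from -9 to 2 m/s: v(1) = -9 + (2 − -9)·(1 − 0)/(4 − 0) = -6.25 m/s.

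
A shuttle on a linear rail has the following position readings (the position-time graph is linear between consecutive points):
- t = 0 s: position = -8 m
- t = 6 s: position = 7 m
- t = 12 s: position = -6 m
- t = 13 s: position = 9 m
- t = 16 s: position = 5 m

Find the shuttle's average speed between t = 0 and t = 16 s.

2.9375 m/s

Average speed = (total path length)/(elapsed time); on a piecewise-linear x-t graph the path length is Σ|Δx|.
0–6 s: |Δx| = |7 − -8| = 15 m
6–12 s: |Δx| = |-6 − 7| = 13 m
12–13 s: |Δx| = |9 − -6| = 15 m
13–16 s: |Δx| = |5 − 9| = 4 m
Total path = 47 m; average speed = 47/16 = 2.9375 m/s.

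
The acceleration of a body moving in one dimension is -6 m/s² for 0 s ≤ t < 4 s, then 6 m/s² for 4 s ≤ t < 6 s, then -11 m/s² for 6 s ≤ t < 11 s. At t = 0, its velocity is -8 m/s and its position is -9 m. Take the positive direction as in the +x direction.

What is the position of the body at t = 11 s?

-378.5 m

On each constant-a segment, Δv = aΔt and Δx = v₀Δt + ½aΔt²; chain segment to segment.
0–4 s: v starts -8 m/s; Δx = -8·4 + ½·-6·4² = -80 m; v ends -32 m/s.
4–6 s: v starts -32 m/s; Δx = -32·2 + ½·6·2² = -52 m; v ends -20 m/s.
6–11 s: v starts -20 m/s; Δx = -20·5 + ½·-11·5² = -237.5 m; v ends -75 m/s.
x(11) = -9 + Σ Δx = -378.5 m.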